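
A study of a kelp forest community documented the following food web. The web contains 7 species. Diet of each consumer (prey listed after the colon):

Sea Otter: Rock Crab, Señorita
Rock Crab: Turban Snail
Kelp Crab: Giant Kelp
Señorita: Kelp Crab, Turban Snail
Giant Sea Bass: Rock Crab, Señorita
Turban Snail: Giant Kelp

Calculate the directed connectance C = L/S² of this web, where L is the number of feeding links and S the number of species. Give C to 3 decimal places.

C = 0.184

The web has S = 7 species and L = 9 feeding links.
C = L / S² = 9 / 49 = 0.1837 ≈ 0.184.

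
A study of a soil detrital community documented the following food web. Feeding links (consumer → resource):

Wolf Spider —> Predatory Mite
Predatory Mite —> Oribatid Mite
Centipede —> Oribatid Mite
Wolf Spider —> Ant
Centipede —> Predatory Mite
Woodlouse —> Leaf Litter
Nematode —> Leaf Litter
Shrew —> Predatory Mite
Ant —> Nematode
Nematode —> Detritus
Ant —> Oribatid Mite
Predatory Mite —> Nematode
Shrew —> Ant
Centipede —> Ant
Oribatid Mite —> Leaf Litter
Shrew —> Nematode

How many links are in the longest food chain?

One longest chain: Leaf Litter → Nematode → Predatory Mite → Centipede.
It has 4 species and 3 links.

3 links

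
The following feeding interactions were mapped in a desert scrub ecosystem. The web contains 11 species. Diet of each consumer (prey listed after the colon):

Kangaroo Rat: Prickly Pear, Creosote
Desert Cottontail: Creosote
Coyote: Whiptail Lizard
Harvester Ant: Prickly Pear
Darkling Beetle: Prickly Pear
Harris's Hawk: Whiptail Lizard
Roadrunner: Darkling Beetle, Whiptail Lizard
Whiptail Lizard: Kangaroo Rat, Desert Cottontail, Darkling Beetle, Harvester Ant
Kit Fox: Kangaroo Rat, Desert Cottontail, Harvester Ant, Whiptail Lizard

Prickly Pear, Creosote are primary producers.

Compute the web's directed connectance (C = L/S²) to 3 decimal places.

The web has S = 11 species and L = 17 feeding links.
C = L / S² = 17 / 121 = 0.1405 ≈ 0.140.

C = 0.140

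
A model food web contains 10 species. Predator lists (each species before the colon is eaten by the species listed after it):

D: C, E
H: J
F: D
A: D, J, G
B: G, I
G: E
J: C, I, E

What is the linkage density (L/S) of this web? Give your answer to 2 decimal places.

There are L = 13 links among S = 10 species.
L/S = 13/10 = 1.3000 ≈ 1.30.

L/S = 1.30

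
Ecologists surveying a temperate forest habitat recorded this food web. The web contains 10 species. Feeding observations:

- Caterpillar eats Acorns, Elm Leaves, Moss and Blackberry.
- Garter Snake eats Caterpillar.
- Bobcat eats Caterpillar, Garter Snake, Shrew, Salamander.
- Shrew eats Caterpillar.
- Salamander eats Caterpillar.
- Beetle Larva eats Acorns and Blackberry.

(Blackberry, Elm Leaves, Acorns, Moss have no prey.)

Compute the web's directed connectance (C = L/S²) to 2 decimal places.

The web has S = 10 species and L = 13 feeding links.
C = L / S² = 13 / 100 = 0.1300 ≈ 0.13.

C = 0.13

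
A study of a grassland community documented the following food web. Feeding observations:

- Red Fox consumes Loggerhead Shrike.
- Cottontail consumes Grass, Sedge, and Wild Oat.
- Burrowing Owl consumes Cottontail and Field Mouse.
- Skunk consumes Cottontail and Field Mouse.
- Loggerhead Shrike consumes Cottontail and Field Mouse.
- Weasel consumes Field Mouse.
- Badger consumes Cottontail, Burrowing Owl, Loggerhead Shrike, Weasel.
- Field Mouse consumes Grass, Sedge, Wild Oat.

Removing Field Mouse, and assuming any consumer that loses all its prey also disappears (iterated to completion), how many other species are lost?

1

Remove Field Mouse.
Round 1: Weasel (all prey gone) → extinct.
No further losses. Total secondary extinctions: 1.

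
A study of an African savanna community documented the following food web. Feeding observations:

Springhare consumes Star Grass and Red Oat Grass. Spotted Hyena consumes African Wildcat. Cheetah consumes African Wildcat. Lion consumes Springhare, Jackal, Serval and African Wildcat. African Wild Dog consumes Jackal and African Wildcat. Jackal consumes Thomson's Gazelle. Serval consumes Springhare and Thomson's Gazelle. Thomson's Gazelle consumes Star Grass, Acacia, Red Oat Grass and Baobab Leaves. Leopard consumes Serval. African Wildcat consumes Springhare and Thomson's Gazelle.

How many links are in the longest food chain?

One longest chain: Baobab Leaves → Thomson's Gazelle → African Wildcat → Cheetah.
It has 4 species and 3 links.

3 links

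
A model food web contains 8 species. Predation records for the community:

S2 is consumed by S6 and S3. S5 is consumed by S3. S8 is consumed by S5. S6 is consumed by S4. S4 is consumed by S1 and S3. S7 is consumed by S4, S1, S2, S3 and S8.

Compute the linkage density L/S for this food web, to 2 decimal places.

There are L = 12 links among S = 8 species.
L/S = 12/8 = 1.5000 ≈ 1.50.

L/S = 1.50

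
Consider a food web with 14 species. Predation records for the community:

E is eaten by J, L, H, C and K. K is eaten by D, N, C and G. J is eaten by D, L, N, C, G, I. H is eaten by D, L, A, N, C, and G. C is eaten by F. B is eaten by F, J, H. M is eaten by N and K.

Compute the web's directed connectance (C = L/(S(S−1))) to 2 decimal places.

C = 0.15

The web has S = 14 species and L = 27 feeding links.
C = L / (S(S−1)) = 27 / 182 = 0.1484 ≈ 0.15.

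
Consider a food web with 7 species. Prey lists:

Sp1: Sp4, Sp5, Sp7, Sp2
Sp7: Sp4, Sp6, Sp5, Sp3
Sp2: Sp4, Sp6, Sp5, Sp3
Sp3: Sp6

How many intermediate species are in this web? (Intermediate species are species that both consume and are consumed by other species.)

3

Intermediate species (has both prey and predators): Sp3, Sp7, Sp2.
Count: 3.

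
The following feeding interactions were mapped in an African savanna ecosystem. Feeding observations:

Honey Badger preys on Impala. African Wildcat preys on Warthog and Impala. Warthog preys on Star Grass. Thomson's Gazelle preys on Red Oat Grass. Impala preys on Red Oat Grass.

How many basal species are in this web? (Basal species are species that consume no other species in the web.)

Basal species (no prey listed): Red Oat Grass, Star Grass.
Count: 2.

2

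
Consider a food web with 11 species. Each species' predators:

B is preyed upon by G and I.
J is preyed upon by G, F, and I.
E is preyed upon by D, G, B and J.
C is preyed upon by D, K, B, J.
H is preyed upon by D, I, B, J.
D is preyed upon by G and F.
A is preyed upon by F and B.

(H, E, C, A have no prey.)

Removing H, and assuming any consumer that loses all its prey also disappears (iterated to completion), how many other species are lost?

Remove H.
Every predator of it retains at least one other prey: B still has E, C, A; D still has E, C; J still has E, C; I still has B, J.
No consumer loses all prey, so no secondary extinctions occur.

0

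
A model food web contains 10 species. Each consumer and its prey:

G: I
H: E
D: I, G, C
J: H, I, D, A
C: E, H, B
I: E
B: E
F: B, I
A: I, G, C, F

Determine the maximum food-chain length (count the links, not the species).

One longest chain: E → I → G → A → J.
It has 5 species and 4 links.

4 links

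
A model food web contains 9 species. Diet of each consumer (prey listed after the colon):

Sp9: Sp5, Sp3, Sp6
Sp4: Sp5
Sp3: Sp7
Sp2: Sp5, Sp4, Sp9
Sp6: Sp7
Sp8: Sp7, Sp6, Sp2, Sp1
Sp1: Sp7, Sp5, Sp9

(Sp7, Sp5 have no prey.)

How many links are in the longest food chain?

One longest chain: Sp7 → Sp3 → Sp9 → Sp2 → Sp8.
It has 5 species and 4 links.

4 links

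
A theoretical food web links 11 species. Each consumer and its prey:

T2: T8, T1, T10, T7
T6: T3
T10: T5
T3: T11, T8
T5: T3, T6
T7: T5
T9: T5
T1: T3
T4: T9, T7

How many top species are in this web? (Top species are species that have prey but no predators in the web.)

2

Top species (has prey, but nothing eats it): T4, T2.
Count: 2.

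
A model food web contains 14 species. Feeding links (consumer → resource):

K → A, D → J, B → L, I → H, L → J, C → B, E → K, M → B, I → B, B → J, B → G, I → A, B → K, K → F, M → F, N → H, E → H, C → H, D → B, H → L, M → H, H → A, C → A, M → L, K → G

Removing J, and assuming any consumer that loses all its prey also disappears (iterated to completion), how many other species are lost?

Remove J.
Round 1: L (all prey gone) → extinct.
No further losses. Total secondary extinctions: 1.

1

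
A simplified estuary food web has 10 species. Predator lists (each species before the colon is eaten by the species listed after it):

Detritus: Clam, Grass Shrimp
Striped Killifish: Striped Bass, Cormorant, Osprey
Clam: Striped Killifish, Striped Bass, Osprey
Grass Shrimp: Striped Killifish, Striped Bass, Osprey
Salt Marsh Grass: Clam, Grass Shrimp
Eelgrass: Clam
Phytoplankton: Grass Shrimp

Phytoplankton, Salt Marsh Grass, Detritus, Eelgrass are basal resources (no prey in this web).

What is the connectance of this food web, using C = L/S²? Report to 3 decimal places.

The web has S = 10 species and L = 15 feeding links.
C = L / S² = 15 / 100 = 0.1500 ≈ 0.150.

C = 0.150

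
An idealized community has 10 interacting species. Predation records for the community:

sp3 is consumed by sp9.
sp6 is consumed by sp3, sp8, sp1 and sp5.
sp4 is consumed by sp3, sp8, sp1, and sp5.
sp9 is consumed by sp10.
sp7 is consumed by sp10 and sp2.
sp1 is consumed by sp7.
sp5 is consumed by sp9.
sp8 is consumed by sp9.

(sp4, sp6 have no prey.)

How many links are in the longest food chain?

One longest chain: sp4 → sp1 → sp7 → sp2.
It has 4 species and 3 links.

3 links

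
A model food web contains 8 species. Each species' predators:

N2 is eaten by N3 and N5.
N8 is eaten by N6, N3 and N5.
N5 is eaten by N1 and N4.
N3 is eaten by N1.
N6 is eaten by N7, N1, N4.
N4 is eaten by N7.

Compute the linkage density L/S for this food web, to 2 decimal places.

There are L = 12 links among S = 8 species.
L/S = 12/8 = 1.5000 ≈ 1.50.

L/S = 1.50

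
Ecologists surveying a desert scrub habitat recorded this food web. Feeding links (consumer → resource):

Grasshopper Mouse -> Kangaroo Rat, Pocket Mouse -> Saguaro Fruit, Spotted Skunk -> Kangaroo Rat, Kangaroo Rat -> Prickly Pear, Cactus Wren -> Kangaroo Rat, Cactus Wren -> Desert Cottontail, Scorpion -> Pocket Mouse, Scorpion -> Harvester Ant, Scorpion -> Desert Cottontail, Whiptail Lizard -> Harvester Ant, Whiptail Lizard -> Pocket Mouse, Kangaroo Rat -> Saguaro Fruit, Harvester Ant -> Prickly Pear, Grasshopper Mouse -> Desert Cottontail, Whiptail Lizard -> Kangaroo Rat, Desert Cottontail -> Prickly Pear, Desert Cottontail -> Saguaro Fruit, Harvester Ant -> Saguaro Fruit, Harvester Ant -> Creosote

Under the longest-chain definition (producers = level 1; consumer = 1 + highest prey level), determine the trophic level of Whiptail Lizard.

Trophic level 3

Prickly Pear is a producer → level 1.
Kangaroo Rat eats Prickly Pear (level 1); other prey at levels: Saguaro Fruit 1 → level 2.
Whiptail Lizard eats Kangaroo Rat (level 2); other prey at levels: Pocket Mouse 2, Harvester Ant 2 → level 3.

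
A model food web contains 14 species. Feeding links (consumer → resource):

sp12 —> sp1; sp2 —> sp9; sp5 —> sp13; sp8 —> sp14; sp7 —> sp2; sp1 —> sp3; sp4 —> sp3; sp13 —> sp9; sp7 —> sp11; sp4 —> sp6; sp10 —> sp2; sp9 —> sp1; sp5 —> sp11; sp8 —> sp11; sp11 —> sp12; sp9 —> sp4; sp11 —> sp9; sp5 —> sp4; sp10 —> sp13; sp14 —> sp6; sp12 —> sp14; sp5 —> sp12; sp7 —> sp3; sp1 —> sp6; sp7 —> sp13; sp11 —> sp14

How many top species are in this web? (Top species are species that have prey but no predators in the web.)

4

Top species (has prey, but nothing eats it): sp10, sp5, sp8, sp7.
Count: 4.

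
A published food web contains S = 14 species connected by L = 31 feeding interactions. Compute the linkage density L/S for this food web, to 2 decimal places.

There are L = 31 links among S = 14 species.
L/S = 31/14 = 2.2143 ≈ 2.21.

L/S = 2.21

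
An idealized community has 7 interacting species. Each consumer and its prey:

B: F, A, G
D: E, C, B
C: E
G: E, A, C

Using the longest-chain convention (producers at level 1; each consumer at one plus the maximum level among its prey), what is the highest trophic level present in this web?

Producers (level 1): F, E, A.
E → C → G → B → D gives D level 5.
No species has a prey at level 5, so no species reaches level 6.

5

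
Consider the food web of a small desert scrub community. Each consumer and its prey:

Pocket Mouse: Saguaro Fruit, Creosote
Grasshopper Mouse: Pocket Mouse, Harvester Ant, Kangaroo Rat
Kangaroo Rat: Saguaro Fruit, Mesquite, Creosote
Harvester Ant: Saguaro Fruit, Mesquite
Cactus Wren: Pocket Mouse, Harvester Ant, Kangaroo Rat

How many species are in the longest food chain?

One longest chain: Saguaro Fruit → Pocket Mouse → Grasshopper Mouse.
It has 3 species and 2 links.

3 species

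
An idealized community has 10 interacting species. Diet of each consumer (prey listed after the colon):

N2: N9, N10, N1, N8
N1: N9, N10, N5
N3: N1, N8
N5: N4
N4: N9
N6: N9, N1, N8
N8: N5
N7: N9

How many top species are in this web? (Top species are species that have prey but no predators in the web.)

4

Top species (has prey, but nothing eats it): N7, N6, N3, N2.
Count: 4.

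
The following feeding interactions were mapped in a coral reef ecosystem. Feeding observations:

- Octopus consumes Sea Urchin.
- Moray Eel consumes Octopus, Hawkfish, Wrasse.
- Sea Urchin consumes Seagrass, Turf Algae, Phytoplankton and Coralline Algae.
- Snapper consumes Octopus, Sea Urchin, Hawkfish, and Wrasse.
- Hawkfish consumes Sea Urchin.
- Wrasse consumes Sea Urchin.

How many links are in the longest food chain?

One longest chain: Turf Algae → Sea Urchin → Hawkfish → Moray Eel.
It has 4 species and 3 links.

3 links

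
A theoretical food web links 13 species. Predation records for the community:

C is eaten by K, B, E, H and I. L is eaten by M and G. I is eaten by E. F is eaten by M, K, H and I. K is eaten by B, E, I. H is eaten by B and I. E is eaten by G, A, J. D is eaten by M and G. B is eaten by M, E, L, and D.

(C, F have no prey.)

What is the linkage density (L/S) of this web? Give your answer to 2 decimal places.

L/S = 2.00

There are L = 26 links among S = 13 species.
L/S = 26/13 = 2.0000 ≈ 2.00.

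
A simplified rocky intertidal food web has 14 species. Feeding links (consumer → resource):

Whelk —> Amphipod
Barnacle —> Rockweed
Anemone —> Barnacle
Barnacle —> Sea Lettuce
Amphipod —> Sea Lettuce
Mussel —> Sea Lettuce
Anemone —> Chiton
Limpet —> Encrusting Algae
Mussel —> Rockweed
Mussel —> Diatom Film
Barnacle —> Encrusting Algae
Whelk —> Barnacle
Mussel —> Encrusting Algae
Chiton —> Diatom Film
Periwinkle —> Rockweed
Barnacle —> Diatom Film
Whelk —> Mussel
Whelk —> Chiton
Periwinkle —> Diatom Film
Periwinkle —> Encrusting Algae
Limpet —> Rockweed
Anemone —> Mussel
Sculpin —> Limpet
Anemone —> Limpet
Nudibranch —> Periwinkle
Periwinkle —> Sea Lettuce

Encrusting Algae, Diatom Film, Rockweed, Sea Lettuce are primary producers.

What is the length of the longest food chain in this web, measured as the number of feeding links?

2 links

One longest chain: Encrusting Algae → Mussel → Whelk.
It has 3 species and 2 links.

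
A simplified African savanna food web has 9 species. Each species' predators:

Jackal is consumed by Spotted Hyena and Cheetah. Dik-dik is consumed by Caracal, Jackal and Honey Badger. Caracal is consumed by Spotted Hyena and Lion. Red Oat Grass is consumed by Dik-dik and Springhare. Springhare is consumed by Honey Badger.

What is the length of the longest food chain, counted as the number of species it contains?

One longest chain: Red Oat Grass → Dik-dik → Jackal → Cheetah.
It has 4 species and 3 links.

4 species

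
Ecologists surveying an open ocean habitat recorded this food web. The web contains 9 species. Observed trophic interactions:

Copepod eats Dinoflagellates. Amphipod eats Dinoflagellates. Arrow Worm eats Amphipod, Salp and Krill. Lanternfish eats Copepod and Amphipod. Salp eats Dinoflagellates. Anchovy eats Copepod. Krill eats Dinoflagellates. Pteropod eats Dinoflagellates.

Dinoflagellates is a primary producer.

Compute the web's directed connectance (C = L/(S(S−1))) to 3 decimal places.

The web has S = 9 species and L = 11 feeding links.
C = L / (S(S−1)) = 11 / 72 = 0.1528 ≈ 0.153.

C = 0.153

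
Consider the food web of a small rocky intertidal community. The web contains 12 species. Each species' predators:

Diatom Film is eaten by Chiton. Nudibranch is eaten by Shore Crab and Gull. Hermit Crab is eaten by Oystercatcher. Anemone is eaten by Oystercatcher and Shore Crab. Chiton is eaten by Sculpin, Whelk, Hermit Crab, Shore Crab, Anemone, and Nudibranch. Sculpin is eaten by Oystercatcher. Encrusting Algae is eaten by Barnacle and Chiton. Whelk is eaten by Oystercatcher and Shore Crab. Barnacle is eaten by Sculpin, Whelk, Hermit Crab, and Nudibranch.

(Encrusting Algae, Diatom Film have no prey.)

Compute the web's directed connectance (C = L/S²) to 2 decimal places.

The web has S = 12 species and L = 21 feeding links.
C = L / S² = 21 / 144 = 0.1458 ≈ 0.15.

C = 0.15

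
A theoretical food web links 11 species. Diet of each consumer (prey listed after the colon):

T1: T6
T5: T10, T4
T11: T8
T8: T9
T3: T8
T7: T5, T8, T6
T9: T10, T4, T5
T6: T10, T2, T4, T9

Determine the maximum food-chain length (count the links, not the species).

One longest chain: T10 → T5 → T9 → T8 → T11.
It has 5 species and 4 links.

4 links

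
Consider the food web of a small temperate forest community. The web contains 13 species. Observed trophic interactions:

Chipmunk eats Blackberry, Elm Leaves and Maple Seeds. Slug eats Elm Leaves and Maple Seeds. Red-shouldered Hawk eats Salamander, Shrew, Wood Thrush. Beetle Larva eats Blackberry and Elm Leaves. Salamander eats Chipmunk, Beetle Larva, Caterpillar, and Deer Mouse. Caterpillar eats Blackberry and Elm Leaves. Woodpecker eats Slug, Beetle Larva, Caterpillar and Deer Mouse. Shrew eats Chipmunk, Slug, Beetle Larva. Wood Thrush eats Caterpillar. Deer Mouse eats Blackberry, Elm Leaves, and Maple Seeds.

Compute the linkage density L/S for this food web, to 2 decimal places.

There are L = 27 links among S = 13 species.
L/S = 27/13 = 2.0769 ≈ 2.08.

L/S = 2.08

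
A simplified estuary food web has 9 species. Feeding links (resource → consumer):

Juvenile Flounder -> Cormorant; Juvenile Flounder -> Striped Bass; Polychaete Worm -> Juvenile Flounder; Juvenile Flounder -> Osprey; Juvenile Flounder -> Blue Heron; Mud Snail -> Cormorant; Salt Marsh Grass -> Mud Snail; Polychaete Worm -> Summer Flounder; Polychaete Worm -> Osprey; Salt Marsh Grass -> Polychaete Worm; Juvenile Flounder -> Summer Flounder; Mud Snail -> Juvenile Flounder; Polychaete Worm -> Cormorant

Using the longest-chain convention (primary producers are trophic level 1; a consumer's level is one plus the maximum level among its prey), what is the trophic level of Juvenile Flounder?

Salt Marsh Grass is a producer → level 1.
Mud Snail eats Salt Marsh Grass → level 2.
Juvenile Flounder eats Mud Snail (level 2); other prey at levels: Polychaete Worm 2 → level 3.

Trophic level 3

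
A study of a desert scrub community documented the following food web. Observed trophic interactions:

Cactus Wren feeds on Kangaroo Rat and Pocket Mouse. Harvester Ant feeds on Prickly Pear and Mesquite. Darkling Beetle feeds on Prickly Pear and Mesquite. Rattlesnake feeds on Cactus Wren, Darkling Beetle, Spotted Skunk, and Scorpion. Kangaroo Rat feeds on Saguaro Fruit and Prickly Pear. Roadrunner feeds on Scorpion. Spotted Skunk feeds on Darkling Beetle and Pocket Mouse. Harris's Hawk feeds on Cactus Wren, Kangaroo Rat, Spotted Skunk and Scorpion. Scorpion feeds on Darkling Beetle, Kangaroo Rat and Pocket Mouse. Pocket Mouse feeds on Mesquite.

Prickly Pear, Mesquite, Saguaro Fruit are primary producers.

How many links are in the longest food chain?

3 links

One longest chain: Prickly Pear → Darkling Beetle → Scorpion → Roadrunner.
It has 4 species and 3 links.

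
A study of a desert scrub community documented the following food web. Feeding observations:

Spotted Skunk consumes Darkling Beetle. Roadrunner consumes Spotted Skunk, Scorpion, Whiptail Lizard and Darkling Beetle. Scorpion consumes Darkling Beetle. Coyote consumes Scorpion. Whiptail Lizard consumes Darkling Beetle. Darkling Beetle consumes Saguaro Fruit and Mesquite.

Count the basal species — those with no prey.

Basal species (no prey listed): Mesquite, Saguaro Fruit.
Count: 2.

2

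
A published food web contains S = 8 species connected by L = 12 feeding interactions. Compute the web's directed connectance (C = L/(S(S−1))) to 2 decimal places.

The web has S = 8 species and L = 12 feeding links.
C = L / (S(S−1)) = 12 / 56 = 0.2143 ≈ 0.21.

C = 0.21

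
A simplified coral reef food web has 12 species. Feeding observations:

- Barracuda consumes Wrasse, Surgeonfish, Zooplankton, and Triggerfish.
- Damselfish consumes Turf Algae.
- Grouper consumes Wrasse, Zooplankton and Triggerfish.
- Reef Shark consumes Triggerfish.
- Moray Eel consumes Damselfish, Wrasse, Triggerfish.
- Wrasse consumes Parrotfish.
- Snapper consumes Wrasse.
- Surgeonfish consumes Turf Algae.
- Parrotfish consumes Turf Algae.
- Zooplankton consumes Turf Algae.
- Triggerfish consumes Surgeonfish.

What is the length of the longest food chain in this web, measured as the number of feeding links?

One longest chain: Turf Algae → Parrotfish → Wrasse → Moray Eel.
It has 4 species and 3 links.

3 links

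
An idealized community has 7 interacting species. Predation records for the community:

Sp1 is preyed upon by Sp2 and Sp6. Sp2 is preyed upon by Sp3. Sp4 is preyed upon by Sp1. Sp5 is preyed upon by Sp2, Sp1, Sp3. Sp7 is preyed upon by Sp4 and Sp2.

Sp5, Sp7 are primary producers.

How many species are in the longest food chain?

5 species

One longest chain: Sp7 → Sp4 → Sp1 → Sp2 → Sp3.
It has 5 species and 4 links.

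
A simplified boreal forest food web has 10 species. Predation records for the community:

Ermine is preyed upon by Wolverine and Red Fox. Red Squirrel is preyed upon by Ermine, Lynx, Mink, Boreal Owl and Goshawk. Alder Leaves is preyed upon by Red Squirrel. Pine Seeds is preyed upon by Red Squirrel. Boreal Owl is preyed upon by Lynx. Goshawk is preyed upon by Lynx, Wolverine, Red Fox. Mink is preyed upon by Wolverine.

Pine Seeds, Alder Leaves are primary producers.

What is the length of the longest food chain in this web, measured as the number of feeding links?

3 links

One longest chain: Pine Seeds → Red Squirrel → Boreal Owl → Lynx.
It has 4 species and 3 links.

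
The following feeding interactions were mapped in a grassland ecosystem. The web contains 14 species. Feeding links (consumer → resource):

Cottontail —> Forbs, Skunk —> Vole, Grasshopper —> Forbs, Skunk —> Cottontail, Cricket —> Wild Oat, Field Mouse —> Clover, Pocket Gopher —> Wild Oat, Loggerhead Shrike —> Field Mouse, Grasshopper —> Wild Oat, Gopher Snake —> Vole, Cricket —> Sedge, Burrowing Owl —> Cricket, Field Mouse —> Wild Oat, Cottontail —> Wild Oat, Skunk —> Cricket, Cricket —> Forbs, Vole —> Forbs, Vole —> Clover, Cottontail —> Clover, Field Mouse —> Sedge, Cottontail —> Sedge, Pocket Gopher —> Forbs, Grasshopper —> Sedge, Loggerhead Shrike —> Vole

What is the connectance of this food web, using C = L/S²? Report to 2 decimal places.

The web has S = 14 species and L = 24 feeding links.
C = L / S² = 24 / 196 = 0.1224 ≈ 0.12.

C = 0.12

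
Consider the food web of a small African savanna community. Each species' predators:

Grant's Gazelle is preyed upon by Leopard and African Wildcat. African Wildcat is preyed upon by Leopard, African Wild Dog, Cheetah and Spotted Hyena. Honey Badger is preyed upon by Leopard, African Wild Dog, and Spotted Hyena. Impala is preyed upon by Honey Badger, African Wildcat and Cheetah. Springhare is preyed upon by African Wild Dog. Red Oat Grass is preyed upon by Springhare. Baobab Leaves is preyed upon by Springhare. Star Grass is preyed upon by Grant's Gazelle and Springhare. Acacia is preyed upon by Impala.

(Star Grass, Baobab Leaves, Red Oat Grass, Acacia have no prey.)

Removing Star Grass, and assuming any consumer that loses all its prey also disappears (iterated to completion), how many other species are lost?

Remove Star Grass.
Round 1: Grant's Gazelle (all prey gone) → extinct.
No further losses. Total secondary extinctions: 1.

1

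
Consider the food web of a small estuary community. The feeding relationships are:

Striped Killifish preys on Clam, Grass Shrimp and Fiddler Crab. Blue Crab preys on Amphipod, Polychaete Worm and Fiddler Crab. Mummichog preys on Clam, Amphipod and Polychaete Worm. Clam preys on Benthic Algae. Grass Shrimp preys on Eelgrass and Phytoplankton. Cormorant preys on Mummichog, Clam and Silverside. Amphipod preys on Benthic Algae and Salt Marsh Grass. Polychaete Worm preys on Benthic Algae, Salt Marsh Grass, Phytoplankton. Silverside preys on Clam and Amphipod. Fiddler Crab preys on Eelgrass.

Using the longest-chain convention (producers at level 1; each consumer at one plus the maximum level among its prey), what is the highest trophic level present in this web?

Producers (level 1): Phytoplankton, Benthic Algae, Eelgrass, Salt Marsh Grass.
Benthic Algae → Amphipod → Mummichog → Cormorant gives Cormorant level 4.
No species has a prey at level 4, so no species reaches level 5.

4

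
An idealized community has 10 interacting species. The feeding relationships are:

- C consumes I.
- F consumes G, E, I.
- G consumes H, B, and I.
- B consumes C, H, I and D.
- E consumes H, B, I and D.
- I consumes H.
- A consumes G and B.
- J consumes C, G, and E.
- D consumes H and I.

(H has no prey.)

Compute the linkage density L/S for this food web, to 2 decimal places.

There are L = 23 links among S = 10 species.
L/S = 23/10 = 2.3000 ≈ 2.30.

L/S = 2.30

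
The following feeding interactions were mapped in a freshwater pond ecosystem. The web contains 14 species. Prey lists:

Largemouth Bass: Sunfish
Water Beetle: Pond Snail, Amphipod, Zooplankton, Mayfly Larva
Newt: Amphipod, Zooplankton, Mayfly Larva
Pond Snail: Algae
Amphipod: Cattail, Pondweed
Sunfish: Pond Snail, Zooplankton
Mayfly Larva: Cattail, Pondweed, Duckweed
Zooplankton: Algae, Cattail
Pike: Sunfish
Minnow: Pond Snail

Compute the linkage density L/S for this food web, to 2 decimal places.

L/S = 1.43

There are L = 20 links among S = 14 species.
L/S = 20/14 = 1.4286 ≈ 1.43.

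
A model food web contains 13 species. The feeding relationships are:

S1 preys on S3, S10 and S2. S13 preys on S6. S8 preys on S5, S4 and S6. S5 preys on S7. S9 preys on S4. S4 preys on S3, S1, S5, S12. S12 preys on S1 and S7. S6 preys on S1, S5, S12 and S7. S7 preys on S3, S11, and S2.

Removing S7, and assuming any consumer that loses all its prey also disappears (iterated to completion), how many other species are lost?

1

Remove S7.
Round 1: S5 (all prey gone) → extinct.
No further losses. Total secondary extinctions: 1.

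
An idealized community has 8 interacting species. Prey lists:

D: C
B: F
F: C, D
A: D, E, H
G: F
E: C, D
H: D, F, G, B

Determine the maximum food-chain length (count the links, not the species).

5 links

One longest chain: C → D → F → G → H → A.
It has 6 species and 5 links.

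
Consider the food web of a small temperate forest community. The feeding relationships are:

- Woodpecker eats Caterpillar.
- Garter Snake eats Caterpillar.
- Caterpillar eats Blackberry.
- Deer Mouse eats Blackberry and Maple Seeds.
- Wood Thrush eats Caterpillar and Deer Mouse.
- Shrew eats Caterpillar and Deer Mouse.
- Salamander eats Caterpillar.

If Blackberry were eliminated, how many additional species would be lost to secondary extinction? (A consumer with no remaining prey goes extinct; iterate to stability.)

Remove Blackberry.
Round 1: Caterpillar (all prey gone) → extinct.
Round 2: Woodpecker (all prey gone), Garter Snake (all prey gone), Salamander (all prey gone) → extinct.
No further losses. Total secondary extinctions: 4.

4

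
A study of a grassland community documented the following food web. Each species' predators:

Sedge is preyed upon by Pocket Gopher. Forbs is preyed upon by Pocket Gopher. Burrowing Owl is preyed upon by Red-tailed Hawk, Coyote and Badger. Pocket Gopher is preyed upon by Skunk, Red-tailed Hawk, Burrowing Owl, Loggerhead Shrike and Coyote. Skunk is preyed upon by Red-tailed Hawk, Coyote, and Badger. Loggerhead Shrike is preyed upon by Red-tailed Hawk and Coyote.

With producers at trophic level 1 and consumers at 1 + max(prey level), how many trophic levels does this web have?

Producers (level 1): Forbs, Sedge.
Forbs → Pocket Gopher → Burrowing Owl → Badger gives Badger level 4.
No species has a prey at level 4, so no species reaches level 5.

4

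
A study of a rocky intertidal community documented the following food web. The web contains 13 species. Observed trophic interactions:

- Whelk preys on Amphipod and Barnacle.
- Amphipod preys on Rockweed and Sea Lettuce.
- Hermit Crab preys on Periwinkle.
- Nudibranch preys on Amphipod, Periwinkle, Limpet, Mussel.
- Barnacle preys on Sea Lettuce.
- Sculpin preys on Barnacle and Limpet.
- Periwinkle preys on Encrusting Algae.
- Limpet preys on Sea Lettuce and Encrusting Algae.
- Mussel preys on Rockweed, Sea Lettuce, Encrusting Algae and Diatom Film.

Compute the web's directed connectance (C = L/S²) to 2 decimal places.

The web has S = 13 species and L = 19 feeding links.
C = L / S² = 19 / 169 = 0.1124 ≈ 0.11.

C = 0.11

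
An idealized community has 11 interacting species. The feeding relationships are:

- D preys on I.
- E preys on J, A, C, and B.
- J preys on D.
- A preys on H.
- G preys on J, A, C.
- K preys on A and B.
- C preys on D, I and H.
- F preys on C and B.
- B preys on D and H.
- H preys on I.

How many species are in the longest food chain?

One longest chain: I → D → B → F.
It has 4 species and 3 links.

4 species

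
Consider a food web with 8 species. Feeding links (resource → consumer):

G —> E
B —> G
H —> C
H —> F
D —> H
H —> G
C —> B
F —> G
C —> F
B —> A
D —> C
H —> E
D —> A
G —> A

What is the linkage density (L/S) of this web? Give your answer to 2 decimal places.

There are L = 14 links among S = 8 species.
L/S = 14/8 = 1.7500 ≈ 1.75.

L/S = 1.75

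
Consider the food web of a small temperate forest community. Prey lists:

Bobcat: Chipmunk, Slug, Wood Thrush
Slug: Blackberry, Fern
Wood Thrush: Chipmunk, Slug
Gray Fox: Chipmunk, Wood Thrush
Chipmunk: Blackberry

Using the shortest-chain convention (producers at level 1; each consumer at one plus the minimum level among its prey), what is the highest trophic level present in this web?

Producers (level 1): Blackberry, Fern.
Following each consumer down to its lowest-level prey: Blackberry → Chipmunk → Wood Thrush (levels 1 through 3).
All prey of Wood Thrush (Chipmunk 2, Slug 2) are at level 2 or above, so Wood Thrush is at level 1 + 2 = 3.
Every consumer has at least one prey at level 2 or below, so none exceeds level 3.

3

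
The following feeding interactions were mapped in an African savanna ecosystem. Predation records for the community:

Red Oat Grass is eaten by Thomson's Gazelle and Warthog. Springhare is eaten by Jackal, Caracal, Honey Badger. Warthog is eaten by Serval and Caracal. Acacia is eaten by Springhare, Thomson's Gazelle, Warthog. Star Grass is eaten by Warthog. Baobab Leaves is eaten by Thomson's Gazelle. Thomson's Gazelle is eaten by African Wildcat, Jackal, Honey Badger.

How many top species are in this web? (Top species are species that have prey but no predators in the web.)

Top species (has prey, but nothing eats it): African Wildcat, Jackal, Serval, Caracal, Honey Badger.
Count: 5.

5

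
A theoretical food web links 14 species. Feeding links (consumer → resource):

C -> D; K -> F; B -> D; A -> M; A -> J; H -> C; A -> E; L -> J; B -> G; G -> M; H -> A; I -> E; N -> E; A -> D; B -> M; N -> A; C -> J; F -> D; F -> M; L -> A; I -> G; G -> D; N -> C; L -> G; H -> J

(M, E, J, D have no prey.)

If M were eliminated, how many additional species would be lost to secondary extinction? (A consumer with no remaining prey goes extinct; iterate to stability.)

Remove M.
Every predator of it retains at least one other prey: G still has D; A still has E, J, D; F still has D; B still has D, G.
No consumer loses all prey, so no secondary extinctions occur.

0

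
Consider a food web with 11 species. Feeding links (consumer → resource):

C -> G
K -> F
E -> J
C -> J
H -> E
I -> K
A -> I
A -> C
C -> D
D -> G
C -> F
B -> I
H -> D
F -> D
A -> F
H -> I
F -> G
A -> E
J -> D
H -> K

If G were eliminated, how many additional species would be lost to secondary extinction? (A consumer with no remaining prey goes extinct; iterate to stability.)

Remove G.
Round 1: D (all prey gone) → extinct.
Round 2: J (all prey gone), F (all prey gone) → extinct.
Round 3: E (all prey gone), C (all prey gone), K (all prey gone) → extinct.
Round 4: I (all prey gone) → extinct.
Round 5: B (all prey gone), H (all prey gone), A (all prey gone) → extinct.
No further losses. Total secondary extinctions: 10.

10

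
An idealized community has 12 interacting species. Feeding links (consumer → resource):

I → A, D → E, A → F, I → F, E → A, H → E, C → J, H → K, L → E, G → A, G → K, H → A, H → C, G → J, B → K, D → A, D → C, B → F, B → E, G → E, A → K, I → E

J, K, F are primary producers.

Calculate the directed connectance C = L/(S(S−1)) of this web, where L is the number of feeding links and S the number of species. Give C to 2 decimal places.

C = 0.17

The web has S = 12 species and L = 22 feeding links.
C = L / (S(S−1)) = 22 / 132 = 0.1667 ≈ 0.17.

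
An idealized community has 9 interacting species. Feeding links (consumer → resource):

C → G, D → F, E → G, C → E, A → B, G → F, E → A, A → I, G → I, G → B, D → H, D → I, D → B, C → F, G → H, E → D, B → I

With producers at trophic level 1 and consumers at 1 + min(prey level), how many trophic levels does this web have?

3

Producers (level 1): H, I, F.
Following each consumer down to its lowest-level prey: H → G → E (levels 1 through 3).
All prey of E (G 2, D 2, A 2) are at level 2 or above, so E is at level 1 + 2 = 3.
Every consumer has at least one prey at level 2 or below, so none exceeds level 3.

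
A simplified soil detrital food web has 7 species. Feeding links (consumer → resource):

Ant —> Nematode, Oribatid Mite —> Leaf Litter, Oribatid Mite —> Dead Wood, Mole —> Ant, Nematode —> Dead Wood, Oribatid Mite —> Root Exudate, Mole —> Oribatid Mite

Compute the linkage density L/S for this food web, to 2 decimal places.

L/S = 1.00

There are L = 7 links among S = 7 species.
L/S = 7/7 = 1.0000 ≈ 1.00.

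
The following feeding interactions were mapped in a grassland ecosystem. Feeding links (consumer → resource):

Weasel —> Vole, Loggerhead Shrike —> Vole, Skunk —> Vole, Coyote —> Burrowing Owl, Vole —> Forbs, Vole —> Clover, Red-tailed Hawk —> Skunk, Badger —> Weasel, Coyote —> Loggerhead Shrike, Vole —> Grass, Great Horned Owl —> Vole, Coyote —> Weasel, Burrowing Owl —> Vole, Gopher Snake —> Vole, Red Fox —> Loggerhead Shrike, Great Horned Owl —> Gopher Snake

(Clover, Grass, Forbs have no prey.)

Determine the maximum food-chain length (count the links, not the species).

3 links

One longest chain: Clover → Vole → Gopher Snake → Great Horned Owl.
It has 4 species and 3 links.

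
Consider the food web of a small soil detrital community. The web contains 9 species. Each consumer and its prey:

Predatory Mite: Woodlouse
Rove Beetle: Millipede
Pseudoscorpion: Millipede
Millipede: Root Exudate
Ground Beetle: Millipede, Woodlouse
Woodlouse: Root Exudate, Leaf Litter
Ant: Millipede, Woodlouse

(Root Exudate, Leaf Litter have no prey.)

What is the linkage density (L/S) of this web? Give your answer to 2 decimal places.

There are L = 10 links among S = 9 species.
L/S = 10/9 = 1.1111 ≈ 1.11.

L/S = 1.11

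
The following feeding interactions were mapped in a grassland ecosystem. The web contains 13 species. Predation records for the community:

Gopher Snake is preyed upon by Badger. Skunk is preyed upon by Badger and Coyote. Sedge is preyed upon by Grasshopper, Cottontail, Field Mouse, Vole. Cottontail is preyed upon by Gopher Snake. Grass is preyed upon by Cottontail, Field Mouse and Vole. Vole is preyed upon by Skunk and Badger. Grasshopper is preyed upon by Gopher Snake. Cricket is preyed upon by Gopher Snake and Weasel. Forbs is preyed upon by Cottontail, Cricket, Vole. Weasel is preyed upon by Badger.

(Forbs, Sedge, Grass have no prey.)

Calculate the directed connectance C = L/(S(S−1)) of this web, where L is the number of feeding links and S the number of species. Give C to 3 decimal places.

C = 0.128

The web has S = 13 species and L = 20 feeding links.
C = L / (S(S−1)) = 20 / 156 = 0.1282 ≈ 0.128.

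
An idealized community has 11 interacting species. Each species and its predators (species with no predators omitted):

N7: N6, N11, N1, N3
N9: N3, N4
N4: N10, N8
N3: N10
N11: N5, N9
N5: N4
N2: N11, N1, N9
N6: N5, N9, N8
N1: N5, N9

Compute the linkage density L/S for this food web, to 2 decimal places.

L/S = 1.82

There are L = 20 links among S = 11 species.
L/S = 20/11 = 1.8182 ≈ 1.82.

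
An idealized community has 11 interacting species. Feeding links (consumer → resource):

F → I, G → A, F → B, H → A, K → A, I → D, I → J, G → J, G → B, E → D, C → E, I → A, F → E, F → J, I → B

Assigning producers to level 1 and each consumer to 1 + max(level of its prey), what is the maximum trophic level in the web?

3

Producers (level 1): A, D, J, B.
D → E → C gives C level 3.
No species has a prey at level 3, so no species reaches level 4.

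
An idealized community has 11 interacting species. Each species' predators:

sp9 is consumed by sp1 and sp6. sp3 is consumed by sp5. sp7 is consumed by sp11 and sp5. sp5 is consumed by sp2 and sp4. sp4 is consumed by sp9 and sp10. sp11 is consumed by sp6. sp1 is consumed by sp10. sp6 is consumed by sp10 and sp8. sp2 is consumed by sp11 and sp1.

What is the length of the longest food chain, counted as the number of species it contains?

6 species

One longest chain: sp7 → sp5 → sp2 → sp11 → sp6 → sp8.
It has 6 species and 5 links.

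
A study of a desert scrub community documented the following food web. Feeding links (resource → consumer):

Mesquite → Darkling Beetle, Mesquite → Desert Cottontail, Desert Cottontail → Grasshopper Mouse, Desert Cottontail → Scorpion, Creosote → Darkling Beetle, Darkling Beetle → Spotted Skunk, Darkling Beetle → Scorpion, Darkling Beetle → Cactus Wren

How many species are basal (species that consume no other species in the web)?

Basal species (no prey listed): Mesquite, Creosote.
Count: 2.

2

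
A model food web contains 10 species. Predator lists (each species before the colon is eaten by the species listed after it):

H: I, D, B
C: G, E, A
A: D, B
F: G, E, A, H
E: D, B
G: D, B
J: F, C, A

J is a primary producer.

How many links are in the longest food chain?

3 links

One longest chain: J → F → H → I.
It has 4 species and 3 links.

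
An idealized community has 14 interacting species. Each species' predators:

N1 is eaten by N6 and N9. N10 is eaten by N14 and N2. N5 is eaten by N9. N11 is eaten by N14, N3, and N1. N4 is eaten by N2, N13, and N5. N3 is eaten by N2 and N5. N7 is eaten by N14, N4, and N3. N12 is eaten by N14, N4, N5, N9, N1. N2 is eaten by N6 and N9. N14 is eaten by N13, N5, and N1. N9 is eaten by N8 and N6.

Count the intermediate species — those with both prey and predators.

7

Intermediate species (has both prey and predators): N3, N4, N14, N2, N1, N5, N9.
Count: 7.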